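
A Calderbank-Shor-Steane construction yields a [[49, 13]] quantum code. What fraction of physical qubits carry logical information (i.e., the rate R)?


Code rate R = k/n
= 13/49
= 0.2653

0.2653


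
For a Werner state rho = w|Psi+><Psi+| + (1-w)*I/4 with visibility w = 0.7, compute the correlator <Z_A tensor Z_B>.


|Psi+> = (|01> + |10>)/sqrt(2)
For the pure Bell state, <Z_A Z_B> = -1 (Bell-state Pauli correlator).
The maximally-mixed part I/4 has tr(I/4 * P tensor P) = 0 for any traceless Pauli P.
So <Z_A Z_B>_rho = w * (-1) + (1 - w) * 0
= 0.7 * (-1)
= -0.7000

-0.7000


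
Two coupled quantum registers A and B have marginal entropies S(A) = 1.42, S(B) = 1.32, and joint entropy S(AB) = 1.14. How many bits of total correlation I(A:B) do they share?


I(A:B) = S(A) + S(B) - S(AB)
= 1.42 + 1.32 - 1.14
= 1.6000

1.6000


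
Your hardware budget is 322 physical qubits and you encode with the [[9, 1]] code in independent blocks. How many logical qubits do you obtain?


Each code block uses 9 physical qubits for 1 logical qubit(s).
Number of complete blocks = floor(322 / 9) = 35
Logical qubits = 35 * 1
= 35

35


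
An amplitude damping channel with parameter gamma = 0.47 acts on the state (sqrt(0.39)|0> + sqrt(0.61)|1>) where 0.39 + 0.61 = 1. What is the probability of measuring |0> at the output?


For amplitude damping with parameter gamma on state sqrt(a)|0> + sqrt(b)|1>:
alpha^2 = 0.39, beta^2 = 0.61
P(|0>) = alpha^2 + gamma * beta^2
= 0.39 + 0.47 * 0.61
= 0.39 + 0.2867
= 0.6767

0.6767


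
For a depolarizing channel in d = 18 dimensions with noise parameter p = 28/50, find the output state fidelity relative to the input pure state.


F = (1-p) + p/d
= (1 - 0.5600) + 0.5600/18
= 0.4400 + 0.0311
= 0.4711

0.4711


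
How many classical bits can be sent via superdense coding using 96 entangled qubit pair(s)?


Superdense coding allows 2 classical bits per shared entangled pair.
96 pair(s) -> 2 * 96 = 192 classical bits

192


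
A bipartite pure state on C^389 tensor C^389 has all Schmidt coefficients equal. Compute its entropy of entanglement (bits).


For a maximally entangled state in d x d:
S = log2(d) = log2(389)
= 8.6036

8.6036


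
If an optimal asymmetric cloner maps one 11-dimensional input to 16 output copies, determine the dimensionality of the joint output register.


Output space = H^(tensor 16) where dim(H) = 11
dim = 11^16
= 121 (after 2 factors)
= 1331 (after 3 factors)
= 14641 (after 4 factors)
= 161051 (after 5 factors)
= 1771561 (after 6 factors)
= 19487171 (after 7 factors)
= 214358881 (after 8 factors)
= 2357947691 (after 9 factors)
= 25937424601 (after 10 factors)
= 285311670611 (after 11 factors)
= 3138428376721 (after 12 factors)
= 34522712143931 (after 13 factors)
= 379749833583241 (after 14 factors)
= 4177248169415651 (after 15 factors)
= 45949729863572161 (after 16 factors)
= 45949729863572161

45949729863572161


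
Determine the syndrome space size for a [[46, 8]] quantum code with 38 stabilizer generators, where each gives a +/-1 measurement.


Each stabilizer generator gives a binary (+1 or -1) measurement outcome.
With 38 independent generators:
Total syndromes = 2^38
= 274877906944

274877906944


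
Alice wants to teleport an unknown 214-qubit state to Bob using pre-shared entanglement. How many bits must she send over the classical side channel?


Quantum teleportation requires 2 classical bits per qubit teleported.
214 qubit(s) -> 2 * 214 = 428 classical bits

428


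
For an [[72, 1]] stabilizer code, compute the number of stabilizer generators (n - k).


For an [[n,k]] stabilizer code:
Number of stabilizer generators = n - k
= 72 - 1
= 71

71


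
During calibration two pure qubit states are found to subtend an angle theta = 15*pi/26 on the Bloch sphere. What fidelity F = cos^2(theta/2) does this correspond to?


For states separated by angle theta on Bloch sphere:
F = cos^2(theta/2)
theta = 15*pi/26 = 1.8125
theta/2 = 0.9062
cos(theta/2) = 0.6167
F = 0.3803

0.3803


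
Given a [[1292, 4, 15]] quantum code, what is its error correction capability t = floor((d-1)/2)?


Code parameters: [[1292, 4, 15]], distance d = 15.
Number of correctable errors = floor((d-1)/2)
= floor((15 - 1)/2)
= floor(14/2)
= 7

7


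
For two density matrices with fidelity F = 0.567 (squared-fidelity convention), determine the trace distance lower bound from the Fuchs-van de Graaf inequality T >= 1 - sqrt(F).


Fuchs-van de Graaf (squared-fidelity convention): 1 - sqrt(F) <= T <= sqrt(1 - F).
Lower bound: T >= 1 - sqrt(F)
sqrt(F) = sqrt(0.567) = 0.7530
T >= 1 - 0.7530
T >= 0.2470

0.2470


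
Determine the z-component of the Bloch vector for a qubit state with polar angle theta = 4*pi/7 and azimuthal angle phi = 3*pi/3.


theta = 1.7952, phi = 3.1416
r_z = cos(theta) = -0.2225

-0.2225


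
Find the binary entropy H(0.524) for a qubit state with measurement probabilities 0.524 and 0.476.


S = -p*log2(p) - (1-p)*log2(1-p)
p = 0.5240, 1-p = 0.4760
= -0.5240 * log2(0.5240) - 0.4760 * log2(0.4760)
= -(-0.4886) - (-0.5098)
= 0.9983

0.9983


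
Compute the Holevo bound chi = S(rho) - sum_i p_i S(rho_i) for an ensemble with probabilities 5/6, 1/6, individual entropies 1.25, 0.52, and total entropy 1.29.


chi = S(rho) - sum_i p_i * S(rho_i)
Weighted entropy = 5/6 * 1.25 + 1/6 * 0.52
= 1.1283
chi = 1.29 - 1.1283
= 0.1617

0.1617


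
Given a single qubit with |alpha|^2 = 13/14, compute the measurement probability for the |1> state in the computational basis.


|alpha|^2 = 13/14 = 0.9286
|beta|^2 = 1 - 13/14 = 1/14 = 0.0714
P(|1>) = |beta|^2 = 0.0714

0.0714


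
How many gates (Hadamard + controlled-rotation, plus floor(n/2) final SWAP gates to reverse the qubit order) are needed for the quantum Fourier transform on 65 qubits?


Hadamard gates: 65
Controlled rotations: n*(n-1)/2 = 65*64/2 = 2080
SWAP gates: floor(n/2) = floor(65/2) = 32
Total = 65 + 2080 + 32
= 2177

2177


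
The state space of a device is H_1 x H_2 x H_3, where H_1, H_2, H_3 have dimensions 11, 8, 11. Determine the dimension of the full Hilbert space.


dim(H_1 x H_2 x H_3) = 11 * 8 * 11
= 88 * 11
= 968

968


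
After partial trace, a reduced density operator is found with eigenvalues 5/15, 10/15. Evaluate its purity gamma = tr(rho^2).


tr(rho^2) = sum of eigenvalues squared
= (5/15)^2 + (10/15)^2
= (25 + 100) / 225
= 125/225
= 0.5556

0.5556


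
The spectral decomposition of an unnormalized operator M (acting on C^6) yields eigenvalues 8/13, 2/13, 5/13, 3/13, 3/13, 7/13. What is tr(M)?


tr(M) = sum of eigenvalues
= 8/13 + 2/13 + 5/13 + 3/13 + 3/13 + 7/13
= 28/13
= 2.1538

2.1538


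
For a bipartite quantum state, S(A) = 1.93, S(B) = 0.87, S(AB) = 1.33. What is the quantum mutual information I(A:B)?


I(A:B) = S(A) + S(B) - S(AB)
= 1.93 + 0.87 - 1.33
= 1.4700

1.4700


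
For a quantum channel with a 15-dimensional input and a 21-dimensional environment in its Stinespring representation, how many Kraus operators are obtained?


Tracing out the environment in an orthonormal basis {|i>_E} gives Kraus operators K_i = <i|_E U |0>_E.
Number of Kraus operators = dim(H_env) = d_env
= 21

21


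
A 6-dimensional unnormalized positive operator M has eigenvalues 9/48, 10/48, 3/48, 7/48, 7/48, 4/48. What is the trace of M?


tr(M) = sum of eigenvalues
= 9/48 + 10/48 + 3/48 + 7/48 + 7/48 + 4/48
= 40/48
= 0.8333

0.8333


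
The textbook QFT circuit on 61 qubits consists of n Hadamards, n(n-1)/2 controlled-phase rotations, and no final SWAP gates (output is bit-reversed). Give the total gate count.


Hadamard gates: 61
Controlled rotations: n*(n-1)/2 = 61*60/2 = 1830
SWAP gates: 0 (omitted)
Total = 61 + 1830
= 1891

1891


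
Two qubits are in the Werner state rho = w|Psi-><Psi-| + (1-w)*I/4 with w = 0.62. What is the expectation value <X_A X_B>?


|Psi-> = (|01> - |10>)/sqrt(2)
For the pure Bell state, <X_A X_B> = -1 (Bell-state Pauli correlator).
The maximally-mixed part I/4 has tr(I/4 * P tensor P) = 0 for any traceless Pauli P.
So <X_A X_B>_rho = w * (-1) + (1 - w) * 0
= 0.62 * (-1)
= -0.6200

-0.6200


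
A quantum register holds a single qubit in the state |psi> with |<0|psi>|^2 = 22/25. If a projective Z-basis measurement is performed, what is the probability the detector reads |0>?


|alpha|^2 = 22/25 = 0.8800
|beta|^2 = 1 - 22/25 = 3/25 = 0.1200
P(|0>) = |alpha|^2 = 0.8800

0.8800


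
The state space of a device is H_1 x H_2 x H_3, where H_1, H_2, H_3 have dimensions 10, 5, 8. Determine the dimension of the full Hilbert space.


dim(H_1 x H_2 x H_3) = 10 * 5 * 8
= 50 * 8
= 400

400


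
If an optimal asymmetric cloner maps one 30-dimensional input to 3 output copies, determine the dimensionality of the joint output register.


Output space = H^(tensor 3) where dim(H) = 30
dim = 30^3
= 900 (after 2 factors)
= 27000 (after 3 factors)
= 27000

27000


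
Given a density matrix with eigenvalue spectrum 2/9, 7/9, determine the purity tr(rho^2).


tr(rho^2) = sum of eigenvalues squared
= (2/9)^2 + (7/9)^2
= (4 + 49) / 81
= 53/81
= 0.6543

0.6543


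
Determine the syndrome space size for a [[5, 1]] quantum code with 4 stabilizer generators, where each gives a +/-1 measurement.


Each stabilizer generator gives a binary (+1 or -1) measurement outcome.
With 4 independent generators:
Total syndromes = 2^4
= 16

16


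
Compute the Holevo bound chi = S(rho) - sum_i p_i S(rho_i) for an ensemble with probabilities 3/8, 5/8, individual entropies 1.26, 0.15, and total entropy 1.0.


chi = S(rho) - sum_i p_i * S(rho_i)
Weighted entropy = 3/8 * 1.26 + 5/8 * 0.15
= 0.5663
chi = 1.0 - 0.5663
= 0.4337

0.4337


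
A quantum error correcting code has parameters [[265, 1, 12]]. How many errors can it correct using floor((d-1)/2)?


Code parameters: [[265, 1, 12]], distance d = 12.
Number of correctable errors = floor((d-1)/2)
= floor((12 - 1)/2)
= floor(11/2)
= 5

5


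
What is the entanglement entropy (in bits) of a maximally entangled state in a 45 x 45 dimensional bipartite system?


For a maximally entangled state in d x d:
S = log2(d) = log2(45)
= 5.4919

5.4919


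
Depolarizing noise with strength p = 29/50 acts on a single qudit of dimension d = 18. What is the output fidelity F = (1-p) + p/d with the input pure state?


F = (1-p) + p/d
= (1 - 0.5800) + 0.5800/18
= 0.4200 + 0.0322
= 0.4522

0.4522


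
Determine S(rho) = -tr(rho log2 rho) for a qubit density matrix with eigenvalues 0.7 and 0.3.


S = -p*log2(p) - (1-p)*log2(1-p)
p = 0.7000, 1-p = 0.3000
= -0.7000 * log2(0.7000) - 0.3000 * log2(0.3000)
= -(-0.3602) - (-0.5211)
= 0.8813

0.8813


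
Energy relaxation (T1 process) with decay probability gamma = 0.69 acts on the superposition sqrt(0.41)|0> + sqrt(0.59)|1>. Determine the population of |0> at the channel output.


For amplitude damping with parameter gamma on state sqrt(a)|0> + sqrt(b)|1>:
alpha^2 = 0.41, beta^2 = 0.59
P(|0>) = alpha^2 + gamma * beta^2
= 0.41 + 0.69 * 0.59
= 0.41 + 0.4071
= 0.8171

0.8171


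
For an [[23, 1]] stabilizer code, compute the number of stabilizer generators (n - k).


For an [[n,k]] stabilizer code:
Number of stabilizer generators = n - k
= 23 - 1
= 22

22


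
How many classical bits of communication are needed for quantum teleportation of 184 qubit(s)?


Quantum teleportation requires 2 classical bits per qubit teleported.
184 qubit(s) -> 2 * 184 = 368 classical bits

368


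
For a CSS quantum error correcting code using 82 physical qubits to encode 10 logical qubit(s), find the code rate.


Code rate R = k/n
= 10/82
= 0.1220

0.1220


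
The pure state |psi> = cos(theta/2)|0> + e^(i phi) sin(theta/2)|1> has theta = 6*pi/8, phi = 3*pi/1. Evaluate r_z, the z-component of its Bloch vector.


theta = 2.3562, phi = 9.4248
r_z = cos(theta) = -0.7071

-0.7071


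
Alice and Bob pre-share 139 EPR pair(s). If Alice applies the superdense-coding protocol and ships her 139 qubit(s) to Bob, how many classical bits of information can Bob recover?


Superdense coding allows 2 classical bits per shared entangled pair.
139 pair(s) -> 2 * 139 = 278 classical bits

278


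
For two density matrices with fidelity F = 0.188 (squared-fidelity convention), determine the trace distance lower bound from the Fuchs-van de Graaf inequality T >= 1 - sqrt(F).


Fuchs-van de Graaf (squared-fidelity convention): 1 - sqrt(F) <= T <= sqrt(1 - F).
Lower bound: T >= 1 - sqrt(F)
sqrt(F) = sqrt(0.188) = 0.4336
T >= 1 - 0.4336
T >= 0.5664

0.5664


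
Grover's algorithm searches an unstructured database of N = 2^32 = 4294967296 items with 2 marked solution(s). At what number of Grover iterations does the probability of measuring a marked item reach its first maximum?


After j Grover iterations the success probability is P(j) = sin^2((2j+1)*theta), where sin(theta) = sqrt(k/N).
N = 2^32 = 4294967296, k = 2
sin(theta) = sqrt(k/N) = 2.157918644e-05
theta = arcsin(sqrt(k/N)) = 2.157918644e-05 rad
P(j) reaches its first maximum when (2j+1)*theta is as close as possible to pi/2, i.e. j = round(pi/(4*theta) - 1/2).
pi/(4*theta) - 1/2 = 36395.5970
(For comparison, the common estimate pi/4 * sqrt(N/k) = 36396.0970; the exact maximiser is used here.)
Optimal iterations = 36396

36396


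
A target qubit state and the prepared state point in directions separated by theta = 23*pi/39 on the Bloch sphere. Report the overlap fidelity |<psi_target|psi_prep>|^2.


For states separated by angle theta on Bloch sphere:
F = cos^2(theta/2)
theta = 23*pi/39 = 1.8527
theta/2 = 0.9264
cos(theta/2) = 0.6007
F = 0.3609

0.3609


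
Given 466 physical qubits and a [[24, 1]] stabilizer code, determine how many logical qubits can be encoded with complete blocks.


Each code block uses 24 physical qubits for 1 logical qubit(s).
Number of complete blocks = floor(466 / 24) = 19
Logical qubits = 19 * 1
= 19

19


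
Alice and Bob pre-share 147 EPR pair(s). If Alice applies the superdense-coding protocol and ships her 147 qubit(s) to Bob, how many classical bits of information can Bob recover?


Superdense coding allows 2 classical bits per shared entangled pair.
147 pair(s) -> 2 * 147 = 294 classical bits

294


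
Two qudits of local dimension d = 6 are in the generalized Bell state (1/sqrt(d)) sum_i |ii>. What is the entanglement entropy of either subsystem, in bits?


For a maximally entangled state in d x d:
S = log2(d) = log2(6)
= 2.5850

2.5850


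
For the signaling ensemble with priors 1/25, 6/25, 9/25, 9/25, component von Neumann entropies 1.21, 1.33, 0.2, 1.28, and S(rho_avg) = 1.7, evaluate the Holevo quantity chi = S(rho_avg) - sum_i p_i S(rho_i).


chi = S(rho) - sum_i p_i * S(rho_i)
Weighted entropy = 1/25 * 1.21 + 6/25 * 1.33 + 9/25 * 0.2 + 9/25 * 1.28
= 0.9004
chi = 1.7 - 0.9004
= 0.7996

0.7996


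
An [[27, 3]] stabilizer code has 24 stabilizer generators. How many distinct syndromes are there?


Each stabilizer generator gives a binary (+1 or -1) measurement outcome.
With 24 independent generators:
Total syndromes = 2^24
= 16777216

16777216


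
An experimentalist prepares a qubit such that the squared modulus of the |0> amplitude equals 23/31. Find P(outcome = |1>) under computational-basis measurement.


|alpha|^2 = 23/31 = 0.7419
|beta|^2 = 1 - 23/31 = 8/31 = 0.2581
P(|1>) = |beta|^2 = 0.2581

0.2581


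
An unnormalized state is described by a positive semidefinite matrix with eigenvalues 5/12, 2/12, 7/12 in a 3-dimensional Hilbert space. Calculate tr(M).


tr(M) = sum of eigenvalues
= 5/12 + 2/12 + 7/12
= 14/12
= 1.1667

1.1667


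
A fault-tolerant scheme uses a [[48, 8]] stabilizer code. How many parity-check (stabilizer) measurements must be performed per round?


For an [[n,k]] stabilizer code:
Number of stabilizer generators = n - k
= 48 - 8
= 40

40


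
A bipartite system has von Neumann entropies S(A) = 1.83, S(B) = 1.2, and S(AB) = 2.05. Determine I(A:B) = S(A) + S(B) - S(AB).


I(A:B) = S(A) + S(B) - S(AB)
= 1.83 + 1.2 - 2.05
= 0.9800

0.9800


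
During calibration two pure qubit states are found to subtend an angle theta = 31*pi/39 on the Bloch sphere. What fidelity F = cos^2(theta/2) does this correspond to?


For states separated by angle theta on Bloch sphere:
F = cos^2(theta/2)
theta = 31*pi/39 = 2.4972
theta/2 = 1.2486
cos(theta/2) = 0.3167
F = 0.1003

0.1003


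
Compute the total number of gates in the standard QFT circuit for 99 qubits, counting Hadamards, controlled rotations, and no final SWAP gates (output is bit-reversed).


Hadamard gates: 99
Controlled rotations: n*(n-1)/2 = 99*98/2 = 4851
SWAP gates: 0 (omitted)
Total = 99 + 4851
= 4950

4950


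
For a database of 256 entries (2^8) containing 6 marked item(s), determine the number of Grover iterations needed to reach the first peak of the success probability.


After j Grover iterations the success probability is P(j) = sin^2((2j+1)*theta), where sin(theta) = sqrt(k/N).
N = 2^8 = 256, k = 6
sin(theta) = sqrt(k/N) = 0.1530931089
theta = arcsin(sqrt(k/N)) = 0.1536975255 rad
P(j) reaches its first maximum when (2j+1)*theta is as close as possible to pi/2, i.e. j = round(pi/(4*theta) - 1/2).
pi/(4*theta) - 1/2 = 4.6100
(For comparison, the common estimate pi/4 * sqrt(N/k) = 5.1302; the exact maximiser is used here.)
Optimal iterations = 5

5


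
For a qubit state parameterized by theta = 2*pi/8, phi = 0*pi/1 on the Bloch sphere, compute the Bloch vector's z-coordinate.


theta = 0.7854, phi = 0.0000
r_z = cos(theta) = 0.7071

0.7071


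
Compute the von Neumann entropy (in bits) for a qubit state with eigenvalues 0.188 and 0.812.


S = -p*log2(p) - (1-p)*log2(1-p)
p = 0.1880, 1-p = 0.8120
= -0.1880 * log2(0.1880) - 0.8120 * log2(0.8120)
= -(-0.4533) - (-0.2440)
= 0.6973

0.6973


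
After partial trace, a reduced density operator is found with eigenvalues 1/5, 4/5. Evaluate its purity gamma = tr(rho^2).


tr(rho^2) = sum of eigenvalues squared
= (1/5)^2 + (4/5)^2
= (1 + 16) / 25
= 17/25
= 0.6800

0.6800


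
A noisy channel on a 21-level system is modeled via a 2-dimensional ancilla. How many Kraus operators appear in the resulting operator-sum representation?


Tracing out the environment in an orthonormal basis {|i>_E} gives Kraus operators K_i = <i|_E U |0>_E.
Number of Kraus operators = dim(H_env) = d_env
= 2

2


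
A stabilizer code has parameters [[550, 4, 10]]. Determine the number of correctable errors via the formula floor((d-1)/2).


Code parameters: [[550, 4, 10]], distance d = 10.
Number of correctable errors = floor((d-1)/2)
= floor((10 - 1)/2)
= floor(9/2)
= 4

4


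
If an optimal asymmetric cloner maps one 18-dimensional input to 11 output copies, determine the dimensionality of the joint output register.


Output space = H^(tensor 11) where dim(H) = 18
dim = 18^11
= 324 (after 2 factors)
= 5832 (after 3 factors)
= 104976 (after 4 factors)
= 1889568 (after 5 factors)
= 34012224 (after 6 factors)
= 612220032 (after 7 factors)
= 11019960576 (after 8 factors)
= 198359290368 (after 9 factors)
= 3570467226624 (after 10 factors)
= 64268410079232 (after 11 factors)
= 64268410079232

64268410079232


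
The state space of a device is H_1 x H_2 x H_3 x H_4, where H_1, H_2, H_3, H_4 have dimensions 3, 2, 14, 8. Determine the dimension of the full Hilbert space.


dim(H_1 x H_2 x H_3 x H_4) = 3 * 2 * 14 * 8
= 6 * 14 * 8
= 84 * 8
= 672

672


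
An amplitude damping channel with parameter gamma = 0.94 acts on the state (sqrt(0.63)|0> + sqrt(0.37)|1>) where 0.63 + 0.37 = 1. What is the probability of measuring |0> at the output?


For amplitude damping with parameter gamma on state sqrt(a)|0> + sqrt(b)|1>:
alpha^2 = 0.63, beta^2 = 0.37
P(|0>) = alpha^2 + gamma * beta^2
= 0.63 + 0.94 * 0.37
= 0.63 + 0.3478
= 0.9778

0.9778


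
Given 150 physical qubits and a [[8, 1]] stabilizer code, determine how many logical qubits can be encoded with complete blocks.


Each code block uses 8 physical qubits for 1 logical qubit(s).
Number of complete blocks = floor(150 / 8) = 18
Logical qubits = 18 * 1
= 18

18


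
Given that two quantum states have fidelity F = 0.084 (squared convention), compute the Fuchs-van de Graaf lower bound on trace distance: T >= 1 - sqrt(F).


Fuchs-van de Graaf (squared-fidelity convention): 1 - sqrt(F) <= T <= sqrt(1 - F).
Lower bound: T >= 1 - sqrt(F)
sqrt(F) = sqrt(0.084) = 0.2898
T >= 1 - 0.2898
T >= 0.7102

0.7102


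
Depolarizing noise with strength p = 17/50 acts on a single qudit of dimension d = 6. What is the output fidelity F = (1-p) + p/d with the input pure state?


F = (1-p) + p/d
= (1 - 0.3400) + 0.3400/6
= 0.6600 + 0.0567
= 0.7167

0.7167


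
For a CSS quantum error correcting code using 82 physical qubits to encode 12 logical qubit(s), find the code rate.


Code rate R = k/n
= 12/82
= 0.1463

0.1463


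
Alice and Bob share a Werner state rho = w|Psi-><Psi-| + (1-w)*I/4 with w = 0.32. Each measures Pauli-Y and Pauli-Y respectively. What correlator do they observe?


|Psi-> = (|01> - |10>)/sqrt(2)
For the pure Bell state, <Y_A Y_B> = -1 (Bell-state Pauli correlator).
The maximally-mixed part I/4 has tr(I/4 * P tensor P) = 0 for any traceless Pauli P.
So <Y_A Y_B>_rho = w * (-1) + (1 - w) * 0
= 0.32 * (-1)
= -0.3200

-0.3200


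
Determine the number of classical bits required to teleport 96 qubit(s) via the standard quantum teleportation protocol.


Quantum teleportation requires 2 classical bits per qubit teleported.
96 qubit(s) -> 2 * 96 = 192 classical bits

192


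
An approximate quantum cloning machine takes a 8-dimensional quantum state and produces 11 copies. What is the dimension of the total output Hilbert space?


Output space = H^(tensor 11) where dim(H) = 8
dim = 8^11
= 64 (after 2 factors)
= 512 (after 3 factors)
= 4096 (after 4 factors)
= 32768 (after 5 factors)
= 262144 (after 6 factors)
= 2097152 (after 7 factors)
= 16777216 (after 8 factors)
= 134217728 (after 9 factors)
= 1073741824 (after 10 factors)
= 8589934592 (after 11 factors)
= 8589934592

8589934592


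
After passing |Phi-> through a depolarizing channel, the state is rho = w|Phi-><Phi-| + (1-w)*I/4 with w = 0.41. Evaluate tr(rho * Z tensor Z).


|Phi-> = (|00> - |11>)/sqrt(2)
For the pure Bell state, <Z_A Z_B> = +1 (Bell-state Pauli correlator).
The maximally-mixed part I/4 has tr(I/4 * P tensor P) = 0 for any traceless Pauli P.
So <Z_A Z_B>_rho = w * (+1) + (1 - w) * 0
= 0.41 * (+1)
= 0.4100

0.4100


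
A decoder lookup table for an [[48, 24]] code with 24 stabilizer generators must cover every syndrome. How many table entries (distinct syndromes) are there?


Each stabilizer generator gives a binary (+1 or -1) measurement outcome.
With 24 independent generators:
Total syndromes = 2^24
= 16777216

16777216


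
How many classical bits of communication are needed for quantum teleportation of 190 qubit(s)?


Quantum teleportation requires 2 classical bits per qubit teleported.
190 qubit(s) -> 2 * 190 = 380 classical bits

380


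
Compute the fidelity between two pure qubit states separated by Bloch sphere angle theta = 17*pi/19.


For states separated by angle theta on Bloch sphere:
F = cos^2(theta/2)
theta = 17*pi/19 = 2.8109
theta/2 = 1.4054
cos(theta/2) = 0.1646
F = 0.0271

0.0271


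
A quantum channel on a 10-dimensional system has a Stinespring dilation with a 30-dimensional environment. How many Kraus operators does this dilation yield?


Tracing out the environment in an orthonormal basis {|i>_E} gives Kraus operators K_i = <i|_E U |0>_E.
Number of Kraus operators = dim(H_env) = d_env
= 30

30


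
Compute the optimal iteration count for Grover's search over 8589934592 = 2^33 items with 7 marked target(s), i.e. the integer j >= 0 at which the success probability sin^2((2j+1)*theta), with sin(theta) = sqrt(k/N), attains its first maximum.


After j Grover iterations the success probability is P(j) = sin^2((2j+1)*theta), where sin(theta) = sqrt(k/N).
N = 2^33 = 8589934592, k = 7
sin(theta) = sqrt(k/N) = 2.85465804e-05
theta = arcsin(sqrt(k/N)) = 2.854658041e-05 rad
P(j) reaches its first maximum when (2j+1)*theta is as close as possible to pi/2, i.e. j = round(pi/(4*theta) - 1/2).
pi/(4*theta) - 1/2 = 27512.3633
(For comparison, the common estimate pi/4 * sqrt(N/k) = 27512.8633; the exact maximiser is used here.)
Optimal iterations = 27512

27512


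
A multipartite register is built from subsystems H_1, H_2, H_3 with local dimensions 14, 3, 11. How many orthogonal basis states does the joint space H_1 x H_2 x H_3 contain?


dim(H_1 x H_2 x H_3) = 14 * 3 * 11
= 42 * 11
= 462

462


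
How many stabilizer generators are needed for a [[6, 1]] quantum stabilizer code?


For an [[n,k]] stabilizer code:
Number of stabilizer generators = n - k
= 6 - 1
= 5

5


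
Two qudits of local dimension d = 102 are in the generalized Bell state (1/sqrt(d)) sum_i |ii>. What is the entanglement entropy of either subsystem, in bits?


For a maximally entangled state in d x d:
S = log2(d) = log2(102)
= 6.6724

6.6724


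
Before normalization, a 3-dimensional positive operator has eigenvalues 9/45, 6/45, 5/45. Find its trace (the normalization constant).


tr(M) = sum of eigenvalues
= 9/45 + 6/45 + 5/45
= 20/45
= 0.4444

0.4444


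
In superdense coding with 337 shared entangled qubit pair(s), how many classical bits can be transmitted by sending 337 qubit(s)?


Superdense coding allows 2 classical bits per shared entangled pair.
337 pair(s) -> 2 * 337 = 674 classical bits

674


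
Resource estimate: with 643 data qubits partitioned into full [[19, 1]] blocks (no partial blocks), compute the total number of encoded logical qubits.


Each code block uses 19 physical qubits for 1 logical qubit(s).
Number of complete blocks = floor(643 / 19) = 33
Logical qubits = 33 * 1
= 33

33


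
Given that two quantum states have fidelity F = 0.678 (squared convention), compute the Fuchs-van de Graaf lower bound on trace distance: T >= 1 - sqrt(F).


Fuchs-van de Graaf (squared-fidelity convention): 1 - sqrt(F) <= T <= sqrt(1 - F).
Lower bound: T >= 1 - sqrt(F)
sqrt(F) = sqrt(0.678) = 0.8234
T >= 1 - 0.8234
T >= 0.1766

0.1766


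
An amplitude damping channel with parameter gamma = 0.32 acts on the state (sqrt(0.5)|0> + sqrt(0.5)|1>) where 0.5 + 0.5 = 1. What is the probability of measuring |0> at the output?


For amplitude damping with parameter gamma on state sqrt(a)|0> + sqrt(b)|1>:
alpha^2 = 0.5, beta^2 = 0.5
P(|0>) = alpha^2 + gamma * beta^2
= 0.5 + 0.32 * 0.5
= 0.5 + 0.1600
= 0.6600

0.6600


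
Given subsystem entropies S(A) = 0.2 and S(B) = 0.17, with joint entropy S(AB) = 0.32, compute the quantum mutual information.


I(A:B) = S(A) + S(B) - S(AB)
= 0.2 + 0.17 - 0.32
= 0.0500

0.0500


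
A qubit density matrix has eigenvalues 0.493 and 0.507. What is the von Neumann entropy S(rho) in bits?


S = -p*log2(p) - (1-p)*log2(1-p)
p = 0.4930, 1-p = 0.5070
= -0.4930 * log2(0.4930) - 0.5070 * log2(0.5070)
= -(-0.5030) - (-0.4968)
= 0.9999

0.9999


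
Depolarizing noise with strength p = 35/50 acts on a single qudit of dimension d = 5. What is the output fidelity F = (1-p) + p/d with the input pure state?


F = (1-p) + p/d
= (1 - 0.7000) + 0.7000/5
= 0.3000 + 0.1400
= 0.4400

0.4400


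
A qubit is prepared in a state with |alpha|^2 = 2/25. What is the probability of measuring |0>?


|alpha|^2 = 2/25 = 0.0800
|beta|^2 = 1 - 2/25 = 23/25 = 0.9200
P(|0>) = |alpha|^2 = 0.0800

0.0800


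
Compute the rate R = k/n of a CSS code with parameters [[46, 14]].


Code rate R = k/n
= 14/46
= 0.3043

0.3043


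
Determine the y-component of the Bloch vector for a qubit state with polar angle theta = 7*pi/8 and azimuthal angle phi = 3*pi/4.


theta = 2.7489, phi = 2.3562
r_y = sin(theta)*sin(phi) = 0.3827 * 0.7071
r_y = 0.2706

0.2706


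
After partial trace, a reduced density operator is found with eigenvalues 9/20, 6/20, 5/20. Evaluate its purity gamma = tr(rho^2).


tr(rho^2) = sum of eigenvalues squared
= (9/20)^2 + (6/20)^2 + (5/20)^2
= (81 + 36 + 25) / 400
= 142/400
= 0.3550

0.3550


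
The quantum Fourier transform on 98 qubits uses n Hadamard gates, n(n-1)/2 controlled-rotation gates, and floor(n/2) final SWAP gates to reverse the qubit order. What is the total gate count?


Hadamard gates: 98
Controlled rotations: n*(n-1)/2 = 98*97/2 = 4753
SWAP gates: floor(n/2) = floor(98/2) = 49
Total = 98 + 4753 + 49
= 4900

4900


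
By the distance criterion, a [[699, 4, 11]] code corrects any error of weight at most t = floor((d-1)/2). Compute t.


Code parameters: [[699, 4, 11]], distance d = 11.
Number of correctable errors = floor((d-1)/2)
= floor((11 - 1)/2)
= floor(10/2)
= 5

5


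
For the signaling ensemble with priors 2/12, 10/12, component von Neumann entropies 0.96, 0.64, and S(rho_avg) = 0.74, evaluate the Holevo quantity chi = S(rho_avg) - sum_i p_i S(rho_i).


chi = S(rho) - sum_i p_i * S(rho_i)
Weighted entropy = 2/12 * 0.96 + 10/12 * 0.64
= 0.6933
chi = 0.74 - 0.6933
= 0.0467

0.0467


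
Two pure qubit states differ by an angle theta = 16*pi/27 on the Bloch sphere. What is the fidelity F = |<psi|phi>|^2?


For states separated by angle theta on Bloch sphere:
F = cos^2(theta/2)
theta = 16*pi/27 = 1.8617
theta/2 = 0.9308
cos(theta/2) = 0.5972
F = 0.3566

0.3566


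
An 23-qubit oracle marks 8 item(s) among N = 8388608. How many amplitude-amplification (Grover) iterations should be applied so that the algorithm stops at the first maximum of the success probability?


After j Grover iterations the success probability is P(j) = sin^2((2j+1)*theta), where sin(theta) = sqrt(k/N).
N = 2^23 = 8388608, k = 8
sin(theta) = sqrt(k/N) = 0.0009765625
theta = arcsin(sqrt(k/N)) = 0.0009765626552 rad
P(j) reaches its first maximum when (2j+1)*theta is as close as possible to pi/2, i.e. j = round(pi/(4*theta) - 1/2).
pi/(4*theta) - 1/2 = 803.7476
(For comparison, the common estimate pi/4 * sqrt(N/k) = 804.2477; the exact maximiser is used here.)
Optimal iterations = 804

804


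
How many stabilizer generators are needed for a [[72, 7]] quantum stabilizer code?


For an [[n,k]] stabilizer code:
Number of stabilizer generators = n - k
= 72 - 7
= 65

65


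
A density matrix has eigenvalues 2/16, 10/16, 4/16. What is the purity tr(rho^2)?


tr(rho^2) = sum of eigenvalues squared
= (2/16)^2 + (10/16)^2 + (4/16)^2
= (4 + 100 + 16) / 256
= 120/256
= 0.4688

0.4688


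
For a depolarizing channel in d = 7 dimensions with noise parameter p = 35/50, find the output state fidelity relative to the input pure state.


F = (1-p) + p/d
= (1 - 0.7000) + 0.7000/7
= 0.3000 + 0.1000
= 0.4000

0.4000


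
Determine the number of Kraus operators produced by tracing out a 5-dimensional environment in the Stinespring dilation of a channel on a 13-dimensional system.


Tracing out the environment in an orthonormal basis {|i>_E} gives Kraus operators K_i = <i|_E U |0>_E.
Number of Kraus operators = dim(H_env) = d_env
= 5

5


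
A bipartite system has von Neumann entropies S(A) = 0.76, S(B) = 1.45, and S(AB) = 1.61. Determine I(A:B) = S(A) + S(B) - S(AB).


I(A:B) = S(A) + S(B) - S(AB)
= 0.76 + 1.45 - 1.61
= 0.6000

0.6000


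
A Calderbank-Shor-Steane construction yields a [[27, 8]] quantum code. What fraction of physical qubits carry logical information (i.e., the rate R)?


Code rate R = k/n
= 8/27
= 0.2963

0.2963


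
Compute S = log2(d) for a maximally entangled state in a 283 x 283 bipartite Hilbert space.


For a maximally entangled state in d x d:
S = log2(d) = log2(283)
= 8.1447

8.1447


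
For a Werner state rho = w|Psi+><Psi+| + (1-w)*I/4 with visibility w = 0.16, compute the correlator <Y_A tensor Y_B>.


|Psi+> = (|01> + |10>)/sqrt(2)
For the pure Bell state, <Y_A Y_B> = +1 (Bell-state Pauli correlator).
The maximally-mixed part I/4 has tr(I/4 * P tensor P) = 0 for any traceless Pauli P.
So <Y_A Y_B>_rho = w * (+1) + (1 - w) * 0
= 0.16 * (+1)
= 0.1600

0.1600


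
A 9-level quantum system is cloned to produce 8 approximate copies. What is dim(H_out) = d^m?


Output space = H^(tensor 8) where dim(H) = 9
dim = 9^8
= 81 (after 2 factors)
= 729 (after 3 factors)
= 6561 (after 4 factors)
= 59049 (after 5 factors)
= 531441 (after 6 factors)
= 4782969 (after 7 factors)
= 43046721 (after 8 factors)
= 43046721

43046721


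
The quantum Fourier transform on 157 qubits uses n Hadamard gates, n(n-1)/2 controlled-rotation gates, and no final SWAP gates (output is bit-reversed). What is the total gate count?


Hadamard gates: 157
Controlled rotations: n*(n-1)/2 = 157*156/2 = 12246
SWAP gates: 0 (omitted)
Total = 157 + 12246
= 12403

12403


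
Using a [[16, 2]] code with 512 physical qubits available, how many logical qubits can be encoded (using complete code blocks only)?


Each code block uses 16 physical qubits for 2 logical qubit(s).
Number of complete blocks = floor(512 / 16) = 32
Logical qubits = 32 * 2
= 64

64


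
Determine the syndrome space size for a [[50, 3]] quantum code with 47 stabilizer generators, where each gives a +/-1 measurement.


Each stabilizer generator gives a binary (+1 or -1) measurement outcome.
With 47 independent generators:
Total syndromes = 2^47
= 140737488355328

140737488355328


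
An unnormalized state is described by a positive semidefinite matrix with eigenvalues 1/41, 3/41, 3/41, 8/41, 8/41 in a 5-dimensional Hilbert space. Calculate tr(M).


tr(M) = sum of eigenvalues
= 1/41 + 3/41 + 3/41 + 8/41 + 8/41
= 23/41
= 0.5610

0.5610


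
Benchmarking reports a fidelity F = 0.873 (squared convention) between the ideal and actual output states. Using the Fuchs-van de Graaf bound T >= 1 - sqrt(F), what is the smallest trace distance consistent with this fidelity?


Fuchs-van de Graaf (squared-fidelity convention): 1 - sqrt(F) <= T <= sqrt(1 - F).
Lower bound: T >= 1 - sqrt(F)
sqrt(F) = sqrt(0.873) = 0.9343
T >= 1 - 0.9343
T >= 0.0657

0.0657


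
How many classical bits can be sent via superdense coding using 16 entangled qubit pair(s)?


Superdense coding allows 2 classical bits per shared entangled pair.
16 pair(s) -> 2 * 16 = 32 classical bits

32


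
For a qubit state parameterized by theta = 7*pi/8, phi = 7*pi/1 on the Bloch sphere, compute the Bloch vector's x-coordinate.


theta = 2.7489, phi = 21.9911
r_x = sin(theta)*cos(phi) = 0.3827 * -1.0000
r_x = -0.3827

-0.3827


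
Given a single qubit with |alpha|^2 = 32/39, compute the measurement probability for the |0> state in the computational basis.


|alpha|^2 = 32/39 = 0.8205
|beta|^2 = 1 - 32/39 = 7/39 = 0.1795
P(|0>) = |alpha|^2 = 0.8205

0.8205


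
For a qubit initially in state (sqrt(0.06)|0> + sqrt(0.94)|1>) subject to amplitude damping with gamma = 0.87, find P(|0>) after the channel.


For amplitude damping with parameter gamma on state sqrt(a)|0> + sqrt(b)|1>:
alpha^2 = 0.06, beta^2 = 0.94
P(|0>) = alpha^2 + gamma * beta^2
= 0.06 + 0.87 * 0.94
= 0.06 + 0.8178
= 0.8778

0.8778


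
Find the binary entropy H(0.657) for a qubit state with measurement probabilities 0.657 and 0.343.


S = -p*log2(p) - (1-p)*log2(1-p)
p = 0.6570, 1-p = 0.3430
= -0.6570 * log2(0.6570) - 0.3430 * log2(0.3430)
= -(-0.3982) - (-0.5295)
= 0.9277

0.9277


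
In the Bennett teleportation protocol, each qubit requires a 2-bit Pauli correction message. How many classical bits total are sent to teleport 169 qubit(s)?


Quantum teleportation requires 2 classical bits per qubit teleported.
169 qubit(s) -> 2 * 169 = 338 classical bits

338


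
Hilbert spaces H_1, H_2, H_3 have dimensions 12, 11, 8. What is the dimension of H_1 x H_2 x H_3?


dim(H_1 x H_2 x H_3) = 12 * 11 * 8
= 132 * 8
= 1056

1056


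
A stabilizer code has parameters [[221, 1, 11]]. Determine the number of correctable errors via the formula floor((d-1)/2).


Code parameters: [[221, 1, 11]], distance d = 11.
Number of correctable errors = floor((d-1)/2)
= floor((11 - 1)/2)
= floor(10/2)
= 5

5


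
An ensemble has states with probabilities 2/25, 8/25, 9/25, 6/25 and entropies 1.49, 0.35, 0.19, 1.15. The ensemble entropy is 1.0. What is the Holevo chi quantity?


chi = S(rho) - sum_i p_i * S(rho_i)
Weighted entropy = 2/25 * 1.49 + 8/25 * 0.35 + 9/25 * 0.19 + 6/25 * 1.15
= 0.5756
chi = 1.0 - 0.5756
= 0.4244

0.4244


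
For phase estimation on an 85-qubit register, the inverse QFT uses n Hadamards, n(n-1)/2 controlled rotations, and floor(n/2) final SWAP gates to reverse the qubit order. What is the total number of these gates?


Hadamard gates: 85
Controlled rotations: n*(n-1)/2 = 85*84/2 = 3570
SWAP gates: floor(n/2) = floor(85/2) = 42
Total = 85 + 3570 + 42
= 3697

3697


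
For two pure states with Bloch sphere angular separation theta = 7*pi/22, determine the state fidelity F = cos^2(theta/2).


For states separated by angle theta on Bloch sphere:
F = cos^2(theta/2)
theta = 7*pi/22 = 0.9996
theta/2 = 0.4998
cos(theta/2) = 0.8777
F = 0.7703

0.7703


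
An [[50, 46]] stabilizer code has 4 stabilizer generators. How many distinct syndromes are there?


Each stabilizer generator gives a binary (+1 or -1) measurement outcome.
With 4 independent generators:
Total syndromes = 2^4
= 16

16


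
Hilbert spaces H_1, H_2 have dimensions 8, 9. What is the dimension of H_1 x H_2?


dim(H_1 x H_2) = 8 * 9
= 72

72


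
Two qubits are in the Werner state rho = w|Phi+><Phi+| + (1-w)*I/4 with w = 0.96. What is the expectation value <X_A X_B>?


|Phi+> = (|00> + |11>)/sqrt(2)
For the pure Bell state, <X_A X_B> = +1 (Bell-state Pauli correlator).
The maximally-mixed part I/4 has tr(I/4 * P tensor P) = 0 for any traceless Pauli P.
So <X_A X_B>_rho = w * (+1) + (1 - w) * 0
= 0.96 * (+1)
= 0.9600

0.9600


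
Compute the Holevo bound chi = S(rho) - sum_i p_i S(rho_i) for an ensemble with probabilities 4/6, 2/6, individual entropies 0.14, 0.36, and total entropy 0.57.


chi = S(rho) - sum_i p_i * S(rho_i)
Weighted entropy = 4/6 * 0.14 + 2/6 * 0.36
= 0.2133
chi = 0.57 - 0.2133
= 0.3567

0.3567


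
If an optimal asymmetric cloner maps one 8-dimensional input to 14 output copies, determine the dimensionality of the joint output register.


Output space = H^(tensor 14) where dim(H) = 8
dim = 8^14
= 64 (after 2 factors)
= 512 (after 3 factors)
= 4096 (after 4 factors)
= 32768 (after 5 factors)
= 262144 (after 6 factors)
= 2097152 (after 7 factors)
= 16777216 (after 8 factors)
= 134217728 (after 9 factors)
= 1073741824 (after 10 factors)
= 8589934592 (after 11 factors)
= 68719476736 (after 12 factors)
= 549755813888 (after 13 factors)
= 4398046511104 (after 14 factors)
= 4398046511104

4398046511104


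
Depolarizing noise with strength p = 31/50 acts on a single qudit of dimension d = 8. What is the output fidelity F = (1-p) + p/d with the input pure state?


F = (1-p) + p/d
= (1 - 0.6200) + 0.6200/8
= 0.3800 + 0.0775
= 0.4575

0.4575


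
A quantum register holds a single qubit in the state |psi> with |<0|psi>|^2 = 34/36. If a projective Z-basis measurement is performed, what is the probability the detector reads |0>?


|alpha|^2 = 34/36 = 0.9444
|beta|^2 = 1 - 34/36 = 2/36 = 0.0556
P(|0>) = |alpha|^2 = 0.9444

0.9444


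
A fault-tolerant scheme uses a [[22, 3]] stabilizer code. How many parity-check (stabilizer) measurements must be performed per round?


For an [[n,k]] stabilizer code:
Number of stabilizer generators = n - k
= 22 - 3
= 19

19


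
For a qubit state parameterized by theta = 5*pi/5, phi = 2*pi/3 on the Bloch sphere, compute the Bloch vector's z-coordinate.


theta = 3.1416, phi = 2.0944
r_z = cos(theta) = -1.0000

-1.0000


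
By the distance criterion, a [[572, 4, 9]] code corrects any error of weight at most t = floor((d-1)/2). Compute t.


Code parameters: [[572, 4, 9]], distance d = 9.
Number of correctable errors = floor((d-1)/2)
= floor((9 - 1)/2)
= floor(8/2)
= 4

4
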